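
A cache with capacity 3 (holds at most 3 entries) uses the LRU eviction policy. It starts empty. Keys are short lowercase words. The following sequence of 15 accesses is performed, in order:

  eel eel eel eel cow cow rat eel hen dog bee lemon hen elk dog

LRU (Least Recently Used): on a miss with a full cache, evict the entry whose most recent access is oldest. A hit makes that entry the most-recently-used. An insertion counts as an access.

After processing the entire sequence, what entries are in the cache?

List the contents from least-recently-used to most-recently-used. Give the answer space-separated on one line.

Answer: hen elk dog

Derivation:
LRU simulation (capacity=3):
  1. access eel: MISS. Cache (LRU->MRU): [eel]
  2. access eel: HIT. Cache (LRU->MRU): [eel]
  3. access eel: HIT. Cache (LRU->MRU): [eel]
  4. access eel: HIT. Cache (LRU->MRU): [eel]
  5. access cow: MISS. Cache (LRU->MRU): [eel cow]
  6. access cow: HIT. Cache (LRU->MRU): [eel cow]
  7. access rat: MISS. Cache (LRU->MRU): [eel cow rat]
  8. access eel: HIT. Cache (LRU->MRU): [cow rat eel]
  9. access hen: MISS, evict cow. Cache (LRU->MRU): [rat eel hen]
  10. access dog: MISS, evict rat. Cache (LRU->MRU): [eel hen dog]
  11. access bee: MISS, evict eel. Cache (LRU->MRU): [hen dog bee]
  12. access lemon: MISS, evict hen. Cache (LRU->MRU): [dog bee lemon]
  13. access hen: MISS, evict dog. Cache (LRU->MRU): [bee lemon hen]
  14. access elk: MISS, evict bee. Cache (LRU->MRU): [lemon hen elk]
  15. access dog: MISS, evict lemon. Cache (LRU->MRU): [hen elk dog]
Total: 5 hits, 10 misses, 7 evictions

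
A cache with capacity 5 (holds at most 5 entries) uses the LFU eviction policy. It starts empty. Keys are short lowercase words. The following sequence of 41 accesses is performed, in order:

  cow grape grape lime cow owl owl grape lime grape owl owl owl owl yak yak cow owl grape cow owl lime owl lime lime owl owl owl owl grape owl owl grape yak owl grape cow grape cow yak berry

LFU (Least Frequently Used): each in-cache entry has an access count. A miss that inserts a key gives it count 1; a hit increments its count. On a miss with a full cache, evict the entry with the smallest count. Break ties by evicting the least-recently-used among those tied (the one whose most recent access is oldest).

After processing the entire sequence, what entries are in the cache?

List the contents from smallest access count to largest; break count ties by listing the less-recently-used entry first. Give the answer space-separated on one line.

LFU simulation (capacity=5):
  1. access cow: MISS. Cache: [cow(c=1)]
  2. access grape: MISS. Cache: [cow(c=1) grape(c=1)]
  3. access grape: HIT, count now 2. Cache: [cow(c=1) grape(c=2)]
  4. access lime: MISS. Cache: [cow(c=1) lime(c=1) grape(c=2)]
  5. access cow: HIT, count now 2. Cache: [lime(c=1) grape(c=2) cow(c=2)]
  6. access owl: MISS. Cache: [lime(c=1) owl(c=1) grape(c=2) cow(c=2)]
  7. access owl: HIT, count now 2. Cache: [lime(c=1) grape(c=2) cow(c=2) owl(c=2)]
  8. access grape: HIT, count now 3. Cache: [lime(c=1) cow(c=2) owl(c=2) grape(c=3)]
  9. access lime: HIT, count now 2. Cache: [cow(c=2) owl(c=2) lime(c=2) grape(c=3)]
  10. access grape: HIT, count now 4. Cache: [cow(c=2) owl(c=2) lime(c=2) grape(c=4)]
  11. access owl: HIT, count now 3. Cache: [cow(c=2) lime(c=2) owl(c=3) grape(c=4)]
  12. access owl: HIT, count now 4. Cache: [cow(c=2) lime(c=2) grape(c=4) owl(c=4)]
  13. access owl: HIT, count now 5. Cache: [cow(c=2) lime(c=2) grape(c=4) owl(c=5)]
  14. access owl: HIT, count now 6. Cache: [cow(c=2) lime(c=2) grape(c=4) owl(c=6)]
  15. access yak: MISS. Cache: [yak(c=1) cow(c=2) lime(c=2) grape(c=4) owl(c=6)]
  16. access yak: HIT, count now 2. Cache: [cow(c=2) lime(c=2) yak(c=2) grape(c=4) owl(c=6)]
  17. access cow: HIT, count now 3. Cache: [lime(c=2) yak(c=2) cow(c=3) grape(c=4) owl(c=6)]
  18. access owl: HIT, count now 7. Cache: [lime(c=2) yak(c=2) cow(c=3) grape(c=4) owl(c=7)]
  19. access grape: HIT, count now 5. Cache: [lime(c=2) yak(c=2) cow(c=3) grape(c=5) owl(c=7)]
  20. access cow: HIT, count now 4. Cache: [lime(c=2) yak(c=2) cow(c=4) grape(c=5) owl(c=7)]
  21. access owl: HIT, count now 8. Cache: [lime(c=2) yak(c=2) cow(c=4) grape(c=5) owl(c=8)]
  22. access lime: HIT, count now 3. Cache: [yak(c=2) lime(c=3) cow(c=4) grape(c=5) owl(c=8)]
  23. access owl: HIT, count now 9. Cache: [yak(c=2) lime(c=3) cow(c=4) grape(c=5) owl(c=9)]
  24. access lime: HIT, count now 4. Cache: [yak(c=2) cow(c=4) lime(c=4) grape(c=5) owl(c=9)]
  25. access lime: HIT, count now 5. Cache: [yak(c=2) cow(c=4) grape(c=5) lime(c=5) owl(c=9)]
  26. access owl: HIT, count now 10. Cache: [yak(c=2) cow(c=4) grape(c=5) lime(c=5) owl(c=10)]
  27. access owl: HIT, count now 11. Cache: [yak(c=2) cow(c=4) grape(c=5) lime(c=5) owl(c=11)]
  28. access owl: HIT, count now 12. Cache: [yak(c=2) cow(c=4) grape(c=5) lime(c=5) owl(c=12)]
  29. access owl: HIT, count now 13. Cache: [yak(c=2) cow(c=4) grape(c=5) lime(c=5) owl(c=13)]
  30. access grape: HIT, count now 6. Cache: [yak(c=2) cow(c=4) lime(c=5) grape(c=6) owl(c=13)]
  31. access owl: HIT, count now 14. Cache: [yak(c=2) cow(c=4) lime(c=5) grape(c=6) owl(c=14)]
  32. access owl: HIT, count now 15. Cache: [yak(c=2) cow(c=4) lime(c=5) grape(c=6) owl(c=15)]
  33. access grape: HIT, count now 7. Cache: [yak(c=2) cow(c=4) lime(c=5) grape(c=7) owl(c=15)]
  34. access yak: HIT, count now 3. Cache: [yak(c=3) cow(c=4) lime(c=5) grape(c=7) owl(c=15)]
  35. access owl: HIT, count now 16. Cache: [yak(c=3) cow(c=4) lime(c=5) grape(c=7) owl(c=16)]
  36. access grape: HIT, count now 8. Cache: [yak(c=3) cow(c=4) lime(c=5) grape(c=8) owl(c=16)]
  37. access cow: HIT, count now 5. Cache: [yak(c=3) lime(c=5) cow(c=5) grape(c=8) owl(c=16)]
  38. access grape: HIT, count now 9. Cache: [yak(c=3) lime(c=5) cow(c=5) grape(c=9) owl(c=16)]
  39. access cow: HIT, count now 6. Cache: [yak(c=3) lime(c=5) cow(c=6) grape(c=9) owl(c=16)]
  40. access yak: HIT, count now 4. Cache: [yak(c=4) lime(c=5) cow(c=6) grape(c=9) owl(c=16)]
  41. access berry: MISS, evict yak(c=4). Cache: [berry(c=1) lime(c=5) cow(c=6) grape(c=9) owl(c=16)]
Total: 35 hits, 6 misses, 1 evictions

Answer: berry lime cow grape owl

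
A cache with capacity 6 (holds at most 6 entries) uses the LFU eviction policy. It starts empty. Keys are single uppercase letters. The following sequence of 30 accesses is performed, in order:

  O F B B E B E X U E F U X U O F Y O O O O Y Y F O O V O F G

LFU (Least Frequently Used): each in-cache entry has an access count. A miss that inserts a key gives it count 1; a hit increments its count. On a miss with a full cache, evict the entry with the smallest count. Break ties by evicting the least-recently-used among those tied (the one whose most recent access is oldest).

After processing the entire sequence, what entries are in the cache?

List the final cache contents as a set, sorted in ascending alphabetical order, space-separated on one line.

Answer: E F G O U Y

Derivation:
LFU simulation (capacity=6):
  1. access O: MISS. Cache: [O(c=1)]
  2. access F: MISS. Cache: [O(c=1) F(c=1)]
  3. access B: MISS. Cache: [O(c=1) F(c=1) B(c=1)]
  4. access B: HIT, count now 2. Cache: [O(c=1) F(c=1) B(c=2)]
  5. access E: MISS. Cache: [O(c=1) F(c=1) E(c=1) B(c=2)]
  6. access B: HIT, count now 3. Cache: [O(c=1) F(c=1) E(c=1) B(c=3)]
  7. access E: HIT, count now 2. Cache: [O(c=1) F(c=1) E(c=2) B(c=3)]
  8. access X: MISS. Cache: [O(c=1) F(c=1) X(c=1) E(c=2) B(c=3)]
  9. access U: MISS. Cache: [O(c=1) F(c=1) X(c=1) U(c=1) E(c=2) B(c=3)]
  10. access E: HIT, count now 3. Cache: [O(c=1) F(c=1) X(c=1) U(c=1) B(c=3) E(c=3)]
  11. access F: HIT, count now 2. Cache: [O(c=1) X(c=1) U(c=1) F(c=2) B(c=3) E(c=3)]
  12. access U: HIT, count now 2. Cache: [O(c=1) X(c=1) F(c=2) U(c=2) B(c=3) E(c=3)]
  13. access X: HIT, count now 2. Cache: [O(c=1) F(c=2) U(c=2) X(c=2) B(c=3) E(c=3)]
  14. access U: HIT, count now 3. Cache: [O(c=1) F(c=2) X(c=2) B(c=3) E(c=3) U(c=3)]
  15. access O: HIT, count now 2. Cache: [F(c=2) X(c=2) O(c=2) B(c=3) E(c=3) U(c=3)]
  16. access F: HIT, count now 3. Cache: [X(c=2) O(c=2) B(c=3) E(c=3) U(c=3) F(c=3)]
  17. access Y: MISS, evict X(c=2). Cache: [Y(c=1) O(c=2) B(c=3) E(c=3) U(c=3) F(c=3)]
  18. access O: HIT, count now 3. Cache: [Y(c=1) B(c=3) E(c=3) U(c=3) F(c=3) O(c=3)]
  19. access O: HIT, count now 4. Cache: [Y(c=1) B(c=3) E(c=3) U(c=3) F(c=3) O(c=4)]
  20. access O: HIT, count now 5. Cache: [Y(c=1) B(c=3) E(c=3) U(c=3) F(c=3) O(c=5)]
  21. access O: HIT, count now 6. Cache: [Y(c=1) B(c=3) E(c=3) U(c=3) F(c=3) O(c=6)]
  22. access Y: HIT, count now 2. Cache: [Y(c=2) B(c=3) E(c=3) U(c=3) F(c=3) O(c=6)]
  23. access Y: HIT, count now 3. Cache: [B(c=3) E(c=3) U(c=3) F(c=3) Y(c=3) O(c=6)]
  24. access F: HIT, count now 4. Cache: [B(c=3) E(c=3) U(c=3) Y(c=3) F(c=4) O(c=6)]
  25. access O: HIT, count now 7. Cache: [B(c=3) E(c=3) U(c=3) Y(c=3) F(c=4) O(c=7)]
  26. access O: HIT, count now 8. Cache: [B(c=3) E(c=3) U(c=3) Y(c=3) F(c=4) O(c=8)]
  27. access V: MISS, evict B(c=3). Cache: [V(c=1) E(c=3) U(c=3) Y(c=3) F(c=4) O(c=8)]
  28. access O: HIT, count now 9. Cache: [V(c=1) E(c=3) U(c=3) Y(c=3) F(c=4) O(c=9)]
  29. access F: HIT, count now 5. Cache: [V(c=1) E(c=3) U(c=3) Y(c=3) F(c=5) O(c=9)]
  30. access G: MISS, evict V(c=1). Cache: [G(c=1) E(c=3) U(c=3) Y(c=3) F(c=5) O(c=9)]
Total: 21 hits, 9 misses, 3 evictions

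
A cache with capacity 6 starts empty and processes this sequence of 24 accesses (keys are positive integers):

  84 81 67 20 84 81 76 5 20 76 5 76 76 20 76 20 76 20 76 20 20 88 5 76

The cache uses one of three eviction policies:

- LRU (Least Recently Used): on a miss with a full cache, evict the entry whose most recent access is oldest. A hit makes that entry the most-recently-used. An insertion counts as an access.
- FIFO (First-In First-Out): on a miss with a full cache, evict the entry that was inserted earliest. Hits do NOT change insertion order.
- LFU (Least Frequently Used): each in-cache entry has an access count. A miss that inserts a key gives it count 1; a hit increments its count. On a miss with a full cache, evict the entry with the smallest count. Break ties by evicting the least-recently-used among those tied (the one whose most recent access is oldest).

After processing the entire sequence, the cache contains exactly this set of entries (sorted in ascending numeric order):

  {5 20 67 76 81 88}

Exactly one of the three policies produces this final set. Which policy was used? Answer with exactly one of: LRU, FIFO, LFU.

Simulating under each policy and comparing final sets:
  LRU: final set = {5 20 76 81 84 88} -> differs
  FIFO: final set = {5 20 67 76 81 88} -> MATCHES target
  LFU: final set = {5 20 76 81 84 88} -> differs
Only FIFO produces the target set.

Answer: FIFO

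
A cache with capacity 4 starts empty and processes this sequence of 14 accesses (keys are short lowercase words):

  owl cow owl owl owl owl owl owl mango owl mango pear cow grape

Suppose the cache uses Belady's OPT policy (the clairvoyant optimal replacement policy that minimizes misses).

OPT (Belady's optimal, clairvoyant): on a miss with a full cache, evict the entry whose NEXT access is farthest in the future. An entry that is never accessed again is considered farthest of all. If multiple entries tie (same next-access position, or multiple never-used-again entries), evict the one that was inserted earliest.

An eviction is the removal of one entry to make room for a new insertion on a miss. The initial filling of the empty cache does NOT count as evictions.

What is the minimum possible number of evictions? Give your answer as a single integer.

Answer: 1

Derivation:
OPT (Belady) simulation (capacity=4):
  1. access owl: MISS. Cache: [owl]
  2. access cow: MISS. Cache: [owl cow]
  3. access owl: HIT. Next use of owl: step 4. Cache: [owl cow]
  4. access owl: HIT. Next use of owl: step 5. Cache: [owl cow]
  5. access owl: HIT. Next use of owl: step 6. Cache: [owl cow]
  6. access owl: HIT. Next use of owl: step 7. Cache: [owl cow]
  7. access owl: HIT. Next use of owl: step 8. Cache: [owl cow]
  8. access owl: HIT. Next use of owl: step 10. Cache: [owl cow]
  9. access mango: MISS. Cache: [owl cow mango]
  10. access owl: HIT. Next use of owl: never. Cache: [owl cow mango]
  11. access mango: HIT. Next use of mango: never. Cache: [owl cow mango]
  12. access pear: MISS. Cache: [owl cow mango pear]
  13. access cow: HIT. Next use of cow: never. Cache: [owl cow mango pear]
  14. access grape: MISS, evict owl (next use: never). Cache: [cow mango pear grape]
Total: 9 hits, 5 misses, 1 evictions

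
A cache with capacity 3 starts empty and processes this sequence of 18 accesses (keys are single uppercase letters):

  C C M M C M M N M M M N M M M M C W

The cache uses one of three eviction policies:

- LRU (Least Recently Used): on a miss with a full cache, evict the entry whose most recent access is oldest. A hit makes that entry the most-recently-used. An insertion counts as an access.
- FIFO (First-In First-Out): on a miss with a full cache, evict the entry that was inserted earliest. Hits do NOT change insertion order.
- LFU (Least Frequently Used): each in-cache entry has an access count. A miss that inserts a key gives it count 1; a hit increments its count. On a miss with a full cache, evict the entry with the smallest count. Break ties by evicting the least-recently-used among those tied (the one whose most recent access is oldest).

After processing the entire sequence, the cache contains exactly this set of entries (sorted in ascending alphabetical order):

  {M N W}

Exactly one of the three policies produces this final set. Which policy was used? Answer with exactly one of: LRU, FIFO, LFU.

Simulating under each policy and comparing final sets:
  LRU: final set = {C M W} -> differs
  FIFO: final set = {M N W} -> MATCHES target
  LFU: final set = {C M W} -> differs
Only FIFO produces the target set.

Answer: FIFO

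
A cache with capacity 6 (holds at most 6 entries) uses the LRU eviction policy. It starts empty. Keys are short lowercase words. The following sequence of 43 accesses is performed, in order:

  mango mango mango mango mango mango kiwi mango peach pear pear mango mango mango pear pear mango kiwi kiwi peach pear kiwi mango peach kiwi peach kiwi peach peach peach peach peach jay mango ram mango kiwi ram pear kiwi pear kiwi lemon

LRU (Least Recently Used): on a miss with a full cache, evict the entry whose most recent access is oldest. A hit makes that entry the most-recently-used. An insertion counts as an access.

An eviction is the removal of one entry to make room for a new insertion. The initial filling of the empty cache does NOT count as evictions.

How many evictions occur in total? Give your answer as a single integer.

Answer: 1

Derivation:
LRU simulation (capacity=6):
  1. access mango: MISS. Cache (LRU->MRU): [mango]
  2. access mango: HIT. Cache (LRU->MRU): [mango]
  3. access mango: HIT. Cache (LRU->MRU): [mango]
  4. access mango: HIT. Cache (LRU->MRU): [mango]
  5. access mango: HIT. Cache (LRU->MRU): [mango]
  6. access mango: HIT. Cache (LRU->MRU): [mango]
  7. access kiwi: MISS. Cache (LRU->MRU): [mango kiwi]
  8. access mango: HIT. Cache (LRU->MRU): [kiwi mango]
  9. access peach: MISS. Cache (LRU->MRU): [kiwi mango peach]
  10. access pear: MISS. Cache (LRU->MRU): [kiwi mango peach pear]
  11. access pear: HIT. Cache (LRU->MRU): [kiwi mango peach pear]
  12. access mango: HIT. Cache (LRU->MRU): [kiwi peach pear mango]
  13. access mango: HIT. Cache (LRU->MRU): [kiwi peach pear mango]
  14. access mango: HIT. Cache (LRU->MRU): [kiwi peach pear mango]
  15. access pear: HIT. Cache (LRU->MRU): [kiwi peach mango pear]
  16. access pear: HIT. Cache (LRU->MRU): [kiwi peach mango pear]
  17. access mango: HIT. Cache (LRU->MRU): [kiwi peach pear mango]
  18. access kiwi: HIT. Cache (LRU->MRU): [peach pear mango kiwi]
  19. access kiwi: HIT. Cache (LRU->MRU): [peach pear mango kiwi]
  20. access peach: HIT. Cache (LRU->MRU): [pear mango kiwi peach]
  21. access pear: HIT. Cache (LRU->MRU): [mango kiwi peach pear]
  22. access kiwi: HIT. Cache (LRU->MRU): [mango peach pear kiwi]
  23. access mango: HIT. Cache (LRU->MRU): [peach pear kiwi mango]
  24. access peach: HIT. Cache (LRU->MRU): [pear kiwi mango peach]
  25. access kiwi: HIT. Cache (LRU->MRU): [pear mango peach kiwi]
  26. access peach: HIT. Cache (LRU->MRU): [pear mango kiwi peach]
  27. access kiwi: HIT. Cache (LRU->MRU): [pear mango peach kiwi]
  28. access peach: HIT. Cache (LRU->MRU): [pear mango kiwi peach]
  29. access peach: HIT. Cache (LRU->MRU): [pear mango kiwi peach]
  30. access peach: HIT. Cache (LRU->MRU): [pear mango kiwi peach]
  31. access peach: HIT. Cache (LRU->MRU): [pear mango kiwi peach]
  32. access peach: HIT. Cache (LRU->MRU): [pear mango kiwi peach]
  33. access jay: MISS. Cache (LRU->MRU): [pear mango kiwi peach jay]
  34. access mango: HIT. Cache (LRU->MRU): [pear kiwi peach jay mango]
  35. access ram: MISS. Cache (LRU->MRU): [pear kiwi peach jay mango ram]
  36. access mango: HIT. Cache (LRU->MRU): [pear kiwi peach jay ram mango]
  37. access kiwi: HIT. Cache (LRU->MRU): [pear peach jay ram mango kiwi]
  38. access ram: HIT. Cache (LRU->MRU): [pear peach jay mango kiwi ram]
  39. access pear: HIT. Cache (LRU->MRU): [peach jay mango kiwi ram pear]
  40. access kiwi: HIT. Cache (LRU->MRU): [peach jay mango ram pear kiwi]
  41. access pear: HIT. Cache (LRU->MRU): [peach jay mango ram kiwi pear]
  42. access kiwi: HIT. Cache (LRU->MRU): [peach jay mango ram pear kiwi]
  43. access lemon: MISS, evict peach. Cache (LRU->MRU): [jay mango ram pear kiwi lemon]
Total: 36 hits, 7 misses, 1 evictions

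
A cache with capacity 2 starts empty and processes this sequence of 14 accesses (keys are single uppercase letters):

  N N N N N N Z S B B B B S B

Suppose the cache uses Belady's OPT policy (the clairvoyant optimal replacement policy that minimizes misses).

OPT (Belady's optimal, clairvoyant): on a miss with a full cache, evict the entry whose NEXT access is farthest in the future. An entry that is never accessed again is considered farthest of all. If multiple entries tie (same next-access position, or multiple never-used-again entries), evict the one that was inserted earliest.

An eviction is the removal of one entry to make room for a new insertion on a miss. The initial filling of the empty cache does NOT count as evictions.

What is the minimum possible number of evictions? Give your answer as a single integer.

Answer: 2

Derivation:
OPT (Belady) simulation (capacity=2):
  1. access N: MISS. Cache: [N]
  2. access N: HIT. Next use of N: step 3. Cache: [N]
  3. access N: HIT. Next use of N: step 4. Cache: [N]
  4. access N: HIT. Next use of N: step 5. Cache: [N]
  5. access N: HIT. Next use of N: step 6. Cache: [N]
  6. access N: HIT. Next use of N: never. Cache: [N]
  7. access Z: MISS. Cache: [N Z]
  8. access S: MISS, evict N (next use: never). Cache: [Z S]
  9. access B: MISS, evict Z (next use: never). Cache: [S B]
  10. access B: HIT. Next use of B: step 11. Cache: [S B]
  11. access B: HIT. Next use of B: step 12. Cache: [S B]
  12. access B: HIT. Next use of B: step 14. Cache: [S B]
  13. access S: HIT. Next use of S: never. Cache: [S B]
  14. access B: HIT. Next use of B: never. Cache: [S B]
Total: 10 hits, 4 misses, 2 evictions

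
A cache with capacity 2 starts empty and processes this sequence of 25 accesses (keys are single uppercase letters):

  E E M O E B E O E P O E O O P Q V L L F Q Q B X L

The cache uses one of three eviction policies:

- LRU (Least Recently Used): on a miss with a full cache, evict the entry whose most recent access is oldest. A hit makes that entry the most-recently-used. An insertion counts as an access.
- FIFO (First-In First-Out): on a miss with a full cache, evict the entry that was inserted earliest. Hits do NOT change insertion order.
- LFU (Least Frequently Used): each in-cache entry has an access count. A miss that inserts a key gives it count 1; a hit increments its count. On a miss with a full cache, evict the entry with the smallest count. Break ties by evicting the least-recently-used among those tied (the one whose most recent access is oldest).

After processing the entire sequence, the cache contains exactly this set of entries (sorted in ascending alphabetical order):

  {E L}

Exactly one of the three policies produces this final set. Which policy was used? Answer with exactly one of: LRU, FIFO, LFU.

Answer: LFU

Derivation:
Simulating under each policy and comparing final sets:
  LRU: final set = {L X} -> differs
  FIFO: final set = {L X} -> differs
  LFU: final set = {E L} -> MATCHES target
Only LFU produces the target set.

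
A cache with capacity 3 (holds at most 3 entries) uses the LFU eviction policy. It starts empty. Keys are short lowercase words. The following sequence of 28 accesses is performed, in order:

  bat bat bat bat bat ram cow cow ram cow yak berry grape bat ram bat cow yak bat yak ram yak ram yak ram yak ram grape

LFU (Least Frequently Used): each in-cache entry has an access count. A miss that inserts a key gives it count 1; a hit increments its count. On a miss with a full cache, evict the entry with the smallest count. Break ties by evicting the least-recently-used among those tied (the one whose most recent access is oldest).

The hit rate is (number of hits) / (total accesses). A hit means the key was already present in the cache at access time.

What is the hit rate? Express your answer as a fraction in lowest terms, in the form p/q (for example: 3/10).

LFU simulation (capacity=3):
  1. access bat: MISS. Cache: [bat(c=1)]
  2. access bat: HIT, count now 2. Cache: [bat(c=2)]
  3. access bat: HIT, count now 3. Cache: [bat(c=3)]
  4. access bat: HIT, count now 4. Cache: [bat(c=4)]
  5. access bat: HIT, count now 5. Cache: [bat(c=5)]
  6. access ram: MISS. Cache: [ram(c=1) bat(c=5)]
  7. access cow: MISS. Cache: [ram(c=1) cow(c=1) bat(c=5)]
  8. access cow: HIT, count now 2. Cache: [ram(c=1) cow(c=2) bat(c=5)]
  9. access ram: HIT, count now 2. Cache: [cow(c=2) ram(c=2) bat(c=5)]
  10. access cow: HIT, count now 3. Cache: [ram(c=2) cow(c=3) bat(c=5)]
  11. access yak: MISS, evict ram(c=2). Cache: [yak(c=1) cow(c=3) bat(c=5)]
  12. access berry: MISS, evict yak(c=1). Cache: [berry(c=1) cow(c=3) bat(c=5)]
  13. access grape: MISS, evict berry(c=1). Cache: [grape(c=1) cow(c=3) bat(c=5)]
  14. access bat: HIT, count now 6. Cache: [grape(c=1) cow(c=3) bat(c=6)]
  15. access ram: MISS, evict grape(c=1). Cache: [ram(c=1) cow(c=3) bat(c=6)]
  16. access bat: HIT, count now 7. Cache: [ram(c=1) cow(c=3) bat(c=7)]
  17. access cow: HIT, count now 4. Cache: [ram(c=1) cow(c=4) bat(c=7)]
  18. access yak: MISS, evict ram(c=1). Cache: [yak(c=1) cow(c=4) bat(c=7)]
  19. access bat: HIT, count now 8. Cache: [yak(c=1) cow(c=4) bat(c=8)]
  20. access yak: HIT, count now 2. Cache: [yak(c=2) cow(c=4) bat(c=8)]
  21. access ram: MISS, evict yak(c=2). Cache: [ram(c=1) cow(c=4) bat(c=8)]
  22. access yak: MISS, evict ram(c=1). Cache: [yak(c=1) cow(c=4) bat(c=8)]
  23. access ram: MISS, evict yak(c=1). Cache: [ram(c=1) cow(c=4) bat(c=8)]
  24. access yak: MISS, evict ram(c=1). Cache: [yak(c=1) cow(c=4) bat(c=8)]
  25. access ram: MISS, evict yak(c=1). Cache: [ram(c=1) cow(c=4) bat(c=8)]
  26. access yak: MISS, evict ram(c=1). Cache: [yak(c=1) cow(c=4) bat(c=8)]
  27. access ram: MISS, evict yak(c=1). Cache: [ram(c=1) cow(c=4) bat(c=8)]
  28. access grape: MISS, evict ram(c=1). Cache: [grape(c=1) cow(c=4) bat(c=8)]
Total: 12 hits, 16 misses, 13 evictions

Hit rate = 12/28 = 3/7

Answer: 3/7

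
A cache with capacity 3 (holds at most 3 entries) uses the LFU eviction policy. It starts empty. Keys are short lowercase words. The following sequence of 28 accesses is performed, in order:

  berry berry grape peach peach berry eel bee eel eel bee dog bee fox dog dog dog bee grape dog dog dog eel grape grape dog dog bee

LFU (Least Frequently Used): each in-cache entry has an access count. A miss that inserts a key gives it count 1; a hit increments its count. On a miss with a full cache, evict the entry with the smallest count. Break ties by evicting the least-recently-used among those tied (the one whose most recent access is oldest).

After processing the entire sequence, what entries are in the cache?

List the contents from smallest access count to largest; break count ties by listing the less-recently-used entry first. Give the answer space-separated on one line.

LFU simulation (capacity=3):
  1. access berry: MISS. Cache: [berry(c=1)]
  2. access berry: HIT, count now 2. Cache: [berry(c=2)]
  3. access grape: MISS. Cache: [grape(c=1) berry(c=2)]
  4. access peach: MISS. Cache: [grape(c=1) peach(c=1) berry(c=2)]
  5. access peach: HIT, count now 2. Cache: [grape(c=1) berry(c=2) peach(c=2)]
  6. access berry: HIT, count now 3. Cache: [grape(c=1) peach(c=2) berry(c=3)]
  7. access eel: MISS, evict grape(c=1). Cache: [eel(c=1) peach(c=2) berry(c=3)]
  8. access bee: MISS, evict eel(c=1). Cache: [bee(c=1) peach(c=2) berry(c=3)]
  9. access eel: MISS, evict bee(c=1). Cache: [eel(c=1) peach(c=2) berry(c=3)]
  10. access eel: HIT, count now 2. Cache: [peach(c=2) eel(c=2) berry(c=3)]
  11. access bee: MISS, evict peach(c=2). Cache: [bee(c=1) eel(c=2) berry(c=3)]
  12. access dog: MISS, evict bee(c=1). Cache: [dog(c=1) eel(c=2) berry(c=3)]
  13. access bee: MISS, evict dog(c=1). Cache: [bee(c=1) eel(c=2) berry(c=3)]
  14. access fox: MISS, evict bee(c=1). Cache: [fox(c=1) eel(c=2) berry(c=3)]
  15. access dog: MISS, evict fox(c=1). Cache: [dog(c=1) eel(c=2) berry(c=3)]
  16. access dog: HIT, count now 2. Cache: [eel(c=2) dog(c=2) berry(c=3)]
  17. access dog: HIT, count now 3. Cache: [eel(c=2) berry(c=3) dog(c=3)]
  18. access bee: MISS, evict eel(c=2). Cache: [bee(c=1) berry(c=3) dog(c=3)]
  19. access grape: MISS, evict bee(c=1). Cache: [grape(c=1) berry(c=3) dog(c=3)]
  20. access dog: HIT, count now 4. Cache: [grape(c=1) berry(c=3) dog(c=4)]
  21. access dog: HIT, count now 5. Cache: [grape(c=1) berry(c=3) dog(c=5)]
  22. access dog: HIT, count now 6. Cache: [grape(c=1) berry(c=3) dog(c=6)]
  23. access eel: MISS, evict grape(c=1). Cache: [eel(c=1) berry(c=3) dog(c=6)]
  24. access grape: MISS, evict eel(c=1). Cache: [grape(c=1) berry(c=3) dog(c=6)]
  25. access grape: HIT, count now 2. Cache: [grape(c=2) berry(c=3) dog(c=6)]
  26. access dog: HIT, count now 7. Cache: [grape(c=2) berry(c=3) dog(c=7)]
  27. access dog: HIT, count now 8. Cache: [grape(c=2) berry(c=3) dog(c=8)]
  28. access bee: MISS, evict grape(c=2). Cache: [bee(c=1) berry(c=3) dog(c=8)]
Total: 12 hits, 16 misses, 13 evictions

Answer: bee berry dog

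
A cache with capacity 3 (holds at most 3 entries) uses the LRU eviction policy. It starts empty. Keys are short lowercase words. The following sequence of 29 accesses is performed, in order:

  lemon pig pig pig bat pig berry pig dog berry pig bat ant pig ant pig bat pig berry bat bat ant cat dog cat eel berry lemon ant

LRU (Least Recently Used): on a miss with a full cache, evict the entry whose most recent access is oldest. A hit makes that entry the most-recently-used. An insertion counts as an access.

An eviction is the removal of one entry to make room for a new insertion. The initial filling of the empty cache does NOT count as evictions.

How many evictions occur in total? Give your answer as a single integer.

Answer: 12

Derivation:
LRU simulation (capacity=3):
  1. access lemon: MISS. Cache (LRU->MRU): [lemon]
  2. access pig: MISS. Cache (LRU->MRU): [lemon pig]
  3. access pig: HIT. Cache (LRU->MRU): [lemon pig]
  4. access pig: HIT. Cache (LRU->MRU): [lemon pig]
  5. access bat: MISS. Cache (LRU->MRU): [lemon pig bat]
  6. access pig: HIT. Cache (LRU->MRU): [lemon bat pig]
  7. access berry: MISS, evict lemon. Cache (LRU->MRU): [bat pig berry]
  8. access pig: HIT. Cache (LRU->MRU): [bat berry pig]
  9. access dog: MISS, evict bat. Cache (LRU->MRU): [berry pig dog]
  10. access berry: HIT. Cache (LRU->MRU): [pig dog berry]
  11. access pig: HIT. Cache (LRU->MRU): [dog berry pig]
  12. access bat: MISS, evict dog. Cache (LRU->MRU): [berry pig bat]
  13. access ant: MISS, evict berry. Cache (LRU->MRU): [pig bat ant]
  14. access pig: HIT. Cache (LRU->MRU): [bat ant pig]
  15. access ant: HIT. Cache (LRU->MRU): [bat pig ant]
  16. access pig: HIT. Cache (LRU->MRU): [bat ant pig]
  17. access bat: HIT. Cache (LRU->MRU): [ant pig bat]
  18. access pig: HIT. Cache (LRU->MRU): [ant bat pig]
  19. access berry: MISS, evict ant. Cache (LRU->MRU): [bat pig berry]
  20. access bat: HIT. Cache (LRU->MRU): [pig berry bat]
  21. access bat: HIT. Cache (LRU->MRU): [pig berry bat]
  22. access ant: MISS, evict pig. Cache (LRU->MRU): [berry bat ant]
  23. access cat: MISS, evict berry. Cache (LRU->MRU): [bat ant cat]
  24. access dog: MISS, evict bat. Cache (LRU->MRU): [ant cat dog]
  25. access cat: HIT. Cache (LRU->MRU): [ant dog cat]
  26. access eel: MISS, evict ant. Cache (LRU->MRU): [dog cat eel]
  27. access berry: MISS, evict dog. Cache (LRU->MRU): [cat eel berry]
  28. access lemon: MISS, evict cat. Cache (LRU->MRU): [eel berry lemon]
  29. access ant: MISS, evict eel. Cache (LRU->MRU): [berry lemon ant]
Total: 14 hits, 15 misses, 12 evictions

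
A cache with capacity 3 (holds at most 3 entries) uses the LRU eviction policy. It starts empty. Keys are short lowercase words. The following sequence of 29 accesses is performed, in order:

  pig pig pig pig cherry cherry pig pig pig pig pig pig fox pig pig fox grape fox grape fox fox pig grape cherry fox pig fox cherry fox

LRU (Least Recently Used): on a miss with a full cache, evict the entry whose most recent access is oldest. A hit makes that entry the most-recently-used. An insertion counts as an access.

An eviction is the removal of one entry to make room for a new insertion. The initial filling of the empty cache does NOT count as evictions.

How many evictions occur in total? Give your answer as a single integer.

LRU simulation (capacity=3):
  1. access pig: MISS. Cache (LRU->MRU): [pig]
  2. access pig: HIT. Cache (LRU->MRU): [pig]
  3. access pig: HIT. Cache (LRU->MRU): [pig]
  4. access pig: HIT. Cache (LRU->MRU): [pig]
  5. access cherry: MISS. Cache (LRU->MRU): [pig cherry]
  6. access cherry: HIT. Cache (LRU->MRU): [pig cherry]
  7. access pig: HIT. Cache (LRU->MRU): [cherry pig]
  8. access pig: HIT. Cache (LRU->MRU): [cherry pig]
  9. access pig: HIT. Cache (LRU->MRU): [cherry pig]
  10. access pig: HIT. Cache (LRU->MRU): [cherry pig]
  11. access pig: HIT. Cache (LRU->MRU): [cherry pig]
  12. access pig: HIT. Cache (LRU->MRU): [cherry pig]
  13. access fox: MISS. Cache (LRU->MRU): [cherry pig fox]
  14. access pig: HIT. Cache (LRU->MRU): [cherry fox pig]
  15. access pig: HIT. Cache (LRU->MRU): [cherry fox pig]
  16. access fox: HIT. Cache (LRU->MRU): [cherry pig fox]
  17. access grape: MISS, evict cherry. Cache (LRU->MRU): [pig fox grape]
  18. access fox: HIT. Cache (LRU->MRU): [pig grape fox]
  19. access grape: HIT. Cache (LRU->MRU): [pig fox grape]
  20. access fox: HIT. Cache (LRU->MRU): [pig grape fox]
  21. access fox: HIT. Cache (LRU->MRU): [pig grape fox]
  22. access pig: HIT. Cache (LRU->MRU): [grape fox pig]
  23. access grape: HIT. Cache (LRU->MRU): [fox pig grape]
  24. access cherry: MISS, evict fox. Cache (LRU->MRU): [pig grape cherry]
  25. access fox: MISS, evict pig. Cache (LRU->MRU): [grape cherry fox]
  26. access pig: MISS, evict grape. Cache (LRU->MRU): [cherry fox pig]
  27. access fox: HIT. Cache (LRU->MRU): [cherry pig fox]
  28. access cherry: HIT. Cache (LRU->MRU): [pig fox cherry]
  29. access fox: HIT. Cache (LRU->MRU): [pig cherry fox]
Total: 22 hits, 7 misses, 4 evictions

Answer: 4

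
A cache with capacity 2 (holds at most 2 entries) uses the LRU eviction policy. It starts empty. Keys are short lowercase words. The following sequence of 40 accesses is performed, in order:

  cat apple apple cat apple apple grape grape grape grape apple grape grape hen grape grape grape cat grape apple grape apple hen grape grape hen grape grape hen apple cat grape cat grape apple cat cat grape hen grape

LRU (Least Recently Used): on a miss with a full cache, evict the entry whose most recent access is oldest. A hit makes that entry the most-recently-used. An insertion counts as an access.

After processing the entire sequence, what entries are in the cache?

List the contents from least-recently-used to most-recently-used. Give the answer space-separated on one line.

LRU simulation (capacity=2):
  1. access cat: MISS. Cache (LRU->MRU): [cat]
  2. access apple: MISS. Cache (LRU->MRU): [cat apple]
  3. access apple: HIT. Cache (LRU->MRU): [cat apple]
  4. access cat: HIT. Cache (LRU->MRU): [apple cat]
  5. access apple: HIT. Cache (LRU->MRU): [cat apple]
  6. access apple: HIT. Cache (LRU->MRU): [cat apple]
  7. access grape: MISS, evict cat. Cache (LRU->MRU): [apple grape]
  8. access grape: HIT. Cache (LRU->MRU): [apple grape]
  9. access grape: HIT. Cache (LRU->MRU): [apple grape]
  10. access grape: HIT. Cache (LRU->MRU): [apple grape]
  11. access apple: HIT. Cache (LRU->MRU): [grape apple]
  12. access grape: HIT. Cache (LRU->MRU): [apple grape]
  13. access grape: HIT. Cache (LRU->MRU): [apple grape]
  14. access hen: MISS, evict apple. Cache (LRU->MRU): [grape hen]
  15. access grape: HIT. Cache (LRU->MRU): [hen grape]
  16. access grape: HIT. Cache (LRU->MRU): [hen grape]
  17. access grape: HIT. Cache (LRU->MRU): [hen grape]
  18. access cat: MISS, evict hen. Cache (LRU->MRU): [grape cat]
  19. access grape: HIT. Cache (LRU->MRU): [cat grape]
  20. access apple: MISS, evict cat. Cache (LRU->MRU): [grape apple]
  21. access grape: HIT. Cache (LRU->MRU): [apple grape]
  22. access apple: HIT. Cache (LRU->MRU): [grape apple]
  23. access hen: MISS, evict grape. Cache (LRU->MRU): [apple hen]
  24. access grape: MISS, evict apple. Cache (LRU->MRU): [hen grape]
  25. access grape: HIT. Cache (LRU->MRU): [hen grape]
  26. access hen: HIT. Cache (LRU->MRU): [grape hen]
  27. access grape: HIT. Cache (LRU->MRU): [hen grape]
  28. access grape: HIT. Cache (LRU->MRU): [hen grape]
  29. access hen: HIT. Cache (LRU->MRU): [grape hen]
  30. access apple: MISS, evict grape. Cache (LRU->MRU): [hen apple]
  31. access cat: MISS, evict hen. Cache (LRU->MRU): [apple cat]
  32. access grape: MISS, evict apple. Cache (LRU->MRU): [cat grape]
  33. access cat: HIT. Cache (LRU->MRU): [grape cat]
  34. access grape: HIT. Cache (LRU->MRU): [cat grape]
  35. access apple: MISS, evict cat. Cache (LRU->MRU): [grape apple]
  36. access cat: MISS, evict grape. Cache (LRU->MRU): [apple cat]
  37. access cat: HIT. Cache (LRU->MRU): [apple cat]
  38. access grape: MISS, evict apple. Cache (LRU->MRU): [cat grape]
  39. access hen: MISS, evict cat. Cache (LRU->MRU): [grape hen]
  40. access grape: HIT. Cache (LRU->MRU): [hen grape]
Total: 25 hits, 15 misses, 13 evictions

Answer: hen grape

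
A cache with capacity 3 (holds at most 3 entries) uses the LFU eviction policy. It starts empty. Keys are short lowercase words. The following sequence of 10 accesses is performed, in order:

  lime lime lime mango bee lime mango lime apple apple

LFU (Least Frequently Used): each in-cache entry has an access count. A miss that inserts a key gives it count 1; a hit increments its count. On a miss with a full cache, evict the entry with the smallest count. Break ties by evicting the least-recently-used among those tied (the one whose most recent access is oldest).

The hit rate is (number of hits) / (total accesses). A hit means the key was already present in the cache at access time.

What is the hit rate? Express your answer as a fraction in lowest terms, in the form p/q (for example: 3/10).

LFU simulation (capacity=3):
  1. access lime: MISS. Cache: [lime(c=1)]
  2. access lime: HIT, count now 2. Cache: [lime(c=2)]
  3. access lime: HIT, count now 3. Cache: [lime(c=3)]
  4. access mango: MISS. Cache: [mango(c=1) lime(c=3)]
  5. access bee: MISS. Cache: [mango(c=1) bee(c=1) lime(c=3)]
  6. access lime: HIT, count now 4. Cache: [mango(c=1) bee(c=1) lime(c=4)]
  7. access mango: HIT, count now 2. Cache: [bee(c=1) mango(c=2) lime(c=4)]
  8. access lime: HIT, count now 5. Cache: [bee(c=1) mango(c=2) lime(c=5)]
  9. access apple: MISS, evict bee(c=1). Cache: [apple(c=1) mango(c=2) lime(c=5)]
  10. access apple: HIT, count now 2. Cache: [mango(c=2) apple(c=2) lime(c=5)]
Total: 6 hits, 4 misses, 1 evictions

Hit rate = 6/10 = 3/5

Answer: 3/5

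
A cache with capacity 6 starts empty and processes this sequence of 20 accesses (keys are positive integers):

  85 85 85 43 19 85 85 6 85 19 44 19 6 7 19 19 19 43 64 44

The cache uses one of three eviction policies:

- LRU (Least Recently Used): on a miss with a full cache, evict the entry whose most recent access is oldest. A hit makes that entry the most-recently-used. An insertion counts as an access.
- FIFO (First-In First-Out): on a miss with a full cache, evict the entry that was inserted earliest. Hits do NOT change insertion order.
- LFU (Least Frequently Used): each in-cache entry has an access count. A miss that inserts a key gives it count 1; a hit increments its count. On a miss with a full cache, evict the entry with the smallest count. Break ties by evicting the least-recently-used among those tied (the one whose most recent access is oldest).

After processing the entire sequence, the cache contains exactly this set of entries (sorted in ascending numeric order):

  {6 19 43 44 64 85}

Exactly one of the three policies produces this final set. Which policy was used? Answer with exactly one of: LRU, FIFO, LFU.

Simulating under each policy and comparing final sets:
  LRU: final set = {6 7 19 43 44 64} -> differs
  FIFO: final set = {6 7 19 43 44 64} -> differs
  LFU: final set = {6 19 43 44 64 85} -> MATCHES target
Only LFU produces the target set.

Answer: LFU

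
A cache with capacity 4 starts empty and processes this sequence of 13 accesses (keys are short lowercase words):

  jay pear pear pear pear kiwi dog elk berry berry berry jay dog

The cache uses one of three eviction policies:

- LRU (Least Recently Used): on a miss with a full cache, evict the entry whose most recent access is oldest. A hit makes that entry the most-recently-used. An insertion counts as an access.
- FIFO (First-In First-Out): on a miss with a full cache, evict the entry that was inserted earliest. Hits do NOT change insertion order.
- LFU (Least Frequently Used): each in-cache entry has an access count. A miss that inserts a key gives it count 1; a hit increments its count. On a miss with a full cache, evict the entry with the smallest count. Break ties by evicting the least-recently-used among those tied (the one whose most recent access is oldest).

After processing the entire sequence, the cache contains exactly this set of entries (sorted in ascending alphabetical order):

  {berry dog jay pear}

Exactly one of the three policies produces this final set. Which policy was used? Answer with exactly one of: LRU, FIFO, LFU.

Answer: LFU

Derivation:
Simulating under each policy and comparing final sets:
  LRU: final set = {berry dog elk jay} -> differs
  FIFO: final set = {berry dog elk jay} -> differs
  LFU: final set = {berry dog jay pear} -> MATCHES target
Only LFU produces the target set.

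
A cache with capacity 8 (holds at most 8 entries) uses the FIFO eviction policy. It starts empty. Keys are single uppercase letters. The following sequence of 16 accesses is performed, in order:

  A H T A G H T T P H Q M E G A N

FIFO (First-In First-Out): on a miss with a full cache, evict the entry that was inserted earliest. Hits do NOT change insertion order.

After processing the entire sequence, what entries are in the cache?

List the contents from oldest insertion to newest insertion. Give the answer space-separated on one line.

FIFO simulation (capacity=8):
  1. access A: MISS. Cache (old->new): [A]
  2. access H: MISS. Cache (old->new): [A H]
  3. access T: MISS. Cache (old->new): [A H T]
  4. access A: HIT. Cache (old->new): [A H T]
  5. access G: MISS. Cache (old->new): [A H T G]
  6. access H: HIT. Cache (old->new): [A H T G]
  7. access T: HIT. Cache (old->new): [A H T G]
  8. access T: HIT. Cache (old->new): [A H T G]
  9. access P: MISS. Cache (old->new): [A H T G P]
  10. access H: HIT. Cache (old->new): [A H T G P]
  11. access Q: MISS. Cache (old->new): [A H T G P Q]
  12. access M: MISS. Cache (old->new): [A H T G P Q M]
  13. access E: MISS. Cache (old->new): [A H T G P Q M E]
  14. access G: HIT. Cache (old->new): [A H T G P Q M E]
  15. access A: HIT. Cache (old->new): [A H T G P Q M E]
  16. access N: MISS, evict A. Cache (old->new): [H T G P Q M E N]
Total: 7 hits, 9 misses, 1 evictions

Answer: H T G P Q M E N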